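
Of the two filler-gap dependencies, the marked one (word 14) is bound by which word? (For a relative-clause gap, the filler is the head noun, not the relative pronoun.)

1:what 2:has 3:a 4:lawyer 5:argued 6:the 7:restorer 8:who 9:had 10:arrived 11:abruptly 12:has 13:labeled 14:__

1

The marked gap is the direct object of "labeled".
Its filler is the fronted wh-phrase "what", at word 1.
(The other dependency links word 7 to a gap after word 8.)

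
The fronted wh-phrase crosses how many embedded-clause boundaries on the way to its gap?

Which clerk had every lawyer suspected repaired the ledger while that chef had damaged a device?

1

"which clerk" is extracted from the subject of "repaired".
Boundaries crossed, outermost first: [Ø] — 1 in total.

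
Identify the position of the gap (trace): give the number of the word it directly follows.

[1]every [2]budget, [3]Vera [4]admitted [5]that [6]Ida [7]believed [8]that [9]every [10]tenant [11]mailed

The displaced element is "every budget" (word 2).
It is linked across 2 clause boundaries (that → that).
It functions as the direct object of "mailed", so the gap sits immediately after word 11 ("mailed").
Base order: Vera admitted that Ida believed that every tenant mailed every budget.

11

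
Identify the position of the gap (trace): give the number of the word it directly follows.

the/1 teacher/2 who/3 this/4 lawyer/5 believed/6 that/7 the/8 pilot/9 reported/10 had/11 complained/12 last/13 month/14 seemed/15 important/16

10

The displaced element is "the teacher" (word 2).
It is linked across 2 clause boundaries (that → Ø).
It functions as the subject of "complained", so the gap sits immediately after word 10 ("reported").
Base order: This lawyer believed that the pilot reported the teacher had complained last month.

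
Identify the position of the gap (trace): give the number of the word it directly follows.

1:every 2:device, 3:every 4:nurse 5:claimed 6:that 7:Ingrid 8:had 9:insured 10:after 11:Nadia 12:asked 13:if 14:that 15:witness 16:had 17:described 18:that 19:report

9

The displaced element is "every device" (word 2).
It is linked across 1 clause boundary (that).
It functions as the direct object of "insured", so the gap sits immediately after word 9 ("insured").
Base order: Every nurse claimed that Ingrid had insured every device after Nadia asked if that witness had described that report.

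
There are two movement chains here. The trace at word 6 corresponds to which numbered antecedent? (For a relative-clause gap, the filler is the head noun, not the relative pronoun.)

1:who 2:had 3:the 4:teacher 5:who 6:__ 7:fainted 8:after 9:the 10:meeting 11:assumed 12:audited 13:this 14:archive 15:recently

The marked gap is inside the relative clause, the subject of "fainted".
Its filler is the head noun "teacher" (via "who"), at word 4.
(The other dependency links word 1 to a gap after word 11.)

4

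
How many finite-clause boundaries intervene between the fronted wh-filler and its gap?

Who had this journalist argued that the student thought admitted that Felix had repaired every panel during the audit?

"who" is extracted from the subject of "admitted".
Boundaries crossed, outermost first: [that], [Ø] — 2 in total.

2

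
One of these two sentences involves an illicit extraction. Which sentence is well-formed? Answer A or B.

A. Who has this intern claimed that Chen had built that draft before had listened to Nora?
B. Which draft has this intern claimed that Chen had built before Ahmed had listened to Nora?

In A, the wh-phrase is extracted from inside an adjunct island (introduced by "before"), which blocks movement.
In B, the extraction path crosses only that-complement boundaries, which are transparent.
So B is grammatical.

B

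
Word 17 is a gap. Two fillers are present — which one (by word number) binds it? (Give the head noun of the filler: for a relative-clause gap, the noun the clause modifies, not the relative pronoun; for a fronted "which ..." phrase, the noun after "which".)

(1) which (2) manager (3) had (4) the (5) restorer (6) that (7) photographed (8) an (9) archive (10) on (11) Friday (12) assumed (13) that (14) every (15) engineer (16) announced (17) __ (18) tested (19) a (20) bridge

2

The marked gap is the subject of "tested".
Its filler is the fronted wh-phrase "which manager", at word 2.
(The other dependency links word 5 to a gap after word 6.)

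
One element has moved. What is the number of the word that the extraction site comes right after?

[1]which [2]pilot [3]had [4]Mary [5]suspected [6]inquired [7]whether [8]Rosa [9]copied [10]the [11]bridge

5

The displaced element is "which pilot" (word 2).
It is linked across 1 clause boundary (Ø).
It functions as the subject of "inquired", so the gap sits immediately after word 5 ("suspected").
Base order: Mary had suspected which pilot inquired whether Rosa copied the bridge.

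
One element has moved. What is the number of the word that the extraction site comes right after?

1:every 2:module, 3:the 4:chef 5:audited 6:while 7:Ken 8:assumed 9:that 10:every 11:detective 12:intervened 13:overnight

5

The displaced element is "every module" (word 2).
It functions as the direct object of "audited", so the gap sits immediately after word 5 ("audited").
Base order: The chef audited every module while Ken assumed that every detective intervened overnight.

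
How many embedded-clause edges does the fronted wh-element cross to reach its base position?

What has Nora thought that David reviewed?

"what" is extracted from the object of "reviewed".
Boundaries crossed, outermost first: [that] — 1 in total.

1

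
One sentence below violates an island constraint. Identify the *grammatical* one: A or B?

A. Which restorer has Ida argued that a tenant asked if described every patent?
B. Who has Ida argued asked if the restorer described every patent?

In A, the wh-phrase is extracted from inside a wh-island (introduced by "if"), which blocks movement.
In B, the extraction path crosses only that-complement boundaries, which are transparent.
So B is grammatical.

B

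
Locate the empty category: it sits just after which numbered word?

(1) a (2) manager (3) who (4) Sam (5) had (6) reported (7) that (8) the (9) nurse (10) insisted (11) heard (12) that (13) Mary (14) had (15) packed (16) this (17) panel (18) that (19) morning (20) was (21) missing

10

The displaced element is "a manager" (word 2).
It is linked across 2 clause boundaries (that → Ø).
It functions as the subject of "heard", so the gap sits immediately after word 10 ("insisted").
Base order: Sam had reported that the nurse insisted that a manager heard that Mary had packed this panel that morning.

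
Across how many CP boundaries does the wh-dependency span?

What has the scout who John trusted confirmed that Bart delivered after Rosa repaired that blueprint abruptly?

1

"what" is extracted from the object of "delivered".
Boundaries crossed, outermost first: [that] — 1 in total.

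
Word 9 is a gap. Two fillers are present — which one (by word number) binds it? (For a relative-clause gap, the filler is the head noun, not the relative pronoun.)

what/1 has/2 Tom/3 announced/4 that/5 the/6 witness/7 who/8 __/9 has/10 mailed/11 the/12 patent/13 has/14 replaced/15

7

The marked gap is inside the relative clause, the subject of "mailed".
Its filler is the head noun "witness" (via "who"), at word 7.
(The other dependency links word 1 to a gap after word 15.)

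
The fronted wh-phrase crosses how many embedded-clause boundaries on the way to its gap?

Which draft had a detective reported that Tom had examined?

"which draft" is extracted from the object of "examined".
Boundaries crossed, outermost first: [that] — 1 in total.

1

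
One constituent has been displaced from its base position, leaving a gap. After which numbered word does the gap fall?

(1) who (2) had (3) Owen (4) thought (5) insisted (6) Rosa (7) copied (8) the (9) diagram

4

The displaced element is "who" (word 1).
It is linked across 1 clause boundary (Ø).
It functions as the subject of "insisted", so the gap sits immediately after word 4 ("thought").
Base order: Owen had thought that who insisted Rosa copied the diagram.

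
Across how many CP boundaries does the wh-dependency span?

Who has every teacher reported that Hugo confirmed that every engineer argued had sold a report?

3

"who" is extracted from the subject of "sold".
Boundaries crossed, outermost first: [that], [that], [Ø] — 3 in total.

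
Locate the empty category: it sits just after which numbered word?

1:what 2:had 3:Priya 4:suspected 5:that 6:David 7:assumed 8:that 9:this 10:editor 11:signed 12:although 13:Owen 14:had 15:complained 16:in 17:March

11

The displaced element is "what" (word 1).
It is linked across 2 clause boundaries (that → that).
It functions as the direct object of "signed", so the gap sits immediately after word 11 ("signed").
Base order: Priya had suspected that David assumed that this editor signed what although Owen had complained in March.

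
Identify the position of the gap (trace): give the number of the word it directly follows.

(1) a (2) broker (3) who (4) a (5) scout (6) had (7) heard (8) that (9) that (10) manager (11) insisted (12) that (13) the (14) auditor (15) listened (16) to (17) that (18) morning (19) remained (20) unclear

The displaced element is "a broker" (word 2).
It is linked across 2 clause boundaries (that → that).
It functions as the object of the preposition "to" of "listened", so the gap sits immediately after word 16 ("to").
Base order: A scout had heard that that manager insisted that the auditor listened to a broker that morning.

16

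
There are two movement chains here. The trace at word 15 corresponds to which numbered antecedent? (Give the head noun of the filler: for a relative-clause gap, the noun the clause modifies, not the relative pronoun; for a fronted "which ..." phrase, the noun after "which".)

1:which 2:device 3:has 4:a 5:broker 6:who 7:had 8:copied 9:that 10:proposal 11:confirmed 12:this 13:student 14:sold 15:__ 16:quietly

The marked gap is the direct object of "sold".
Its filler is the fronted wh-phrase "which device", at word 2.
(The other dependency links word 5 to a gap after word 6.)

2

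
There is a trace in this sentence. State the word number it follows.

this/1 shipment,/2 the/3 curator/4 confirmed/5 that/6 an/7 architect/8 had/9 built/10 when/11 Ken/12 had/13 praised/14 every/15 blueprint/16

The displaced element is "this shipment" (word 2).
It is linked across 1 clause boundary (that).
It functions as the direct object of "built", so the gap sits immediately after word 10 ("built").
Base order: The curator confirmed that an architect had built this shipment when Ken had praised every blueprint.

10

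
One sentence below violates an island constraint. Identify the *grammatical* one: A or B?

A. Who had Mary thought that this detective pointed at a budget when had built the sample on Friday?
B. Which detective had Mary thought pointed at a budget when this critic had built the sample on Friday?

B

In A, the wh-phrase is extracted from inside an adjunct island (introduced by "when"), which blocks movement.
In B, the extraction path crosses only that-complement boundaries, which are transparent.
So B is grammatical.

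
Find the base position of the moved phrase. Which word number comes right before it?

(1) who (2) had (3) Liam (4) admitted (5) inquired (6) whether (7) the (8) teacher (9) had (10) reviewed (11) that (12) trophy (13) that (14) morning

The displaced element is "who" (word 1).
It is linked across 1 clause boundary (Ø).
It functions as the subject of "inquired", so the gap sits immediately after word 4 ("admitted").
Base order: Liam had admitted that who inquired whether the teacher had reviewed that trophy that morning.

4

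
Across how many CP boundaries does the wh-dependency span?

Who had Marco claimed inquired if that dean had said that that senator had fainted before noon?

"who" is extracted from the subject of "inquired".
Boundaries crossed, outermost first: [Ø] — 1 in total.

1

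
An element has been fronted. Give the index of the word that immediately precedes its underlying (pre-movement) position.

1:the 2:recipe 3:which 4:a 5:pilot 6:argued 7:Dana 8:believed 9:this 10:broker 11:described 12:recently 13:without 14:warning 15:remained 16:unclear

11

The displaced element is "the recipe" (word 2).
It is linked across 2 clause boundaries (Ø → Ø).
It functions as the direct object of "described", so the gap sits immediately after word 11 ("described").
Base order: A pilot argued Dana believed this broker described the recipe recently without warning.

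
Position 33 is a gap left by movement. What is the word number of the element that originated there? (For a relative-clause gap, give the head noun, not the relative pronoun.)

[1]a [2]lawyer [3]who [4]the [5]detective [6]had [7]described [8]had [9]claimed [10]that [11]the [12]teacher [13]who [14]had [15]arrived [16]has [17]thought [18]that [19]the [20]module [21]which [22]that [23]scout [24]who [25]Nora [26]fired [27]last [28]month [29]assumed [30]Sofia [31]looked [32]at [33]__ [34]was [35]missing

20

The gap at 33 is the prepositional object of "looked", inside a relative clause.
The relative pronoun is "which" (word 21); it is bound by the head noun immediately before it.
Its filler is the head noun "module", at word 20.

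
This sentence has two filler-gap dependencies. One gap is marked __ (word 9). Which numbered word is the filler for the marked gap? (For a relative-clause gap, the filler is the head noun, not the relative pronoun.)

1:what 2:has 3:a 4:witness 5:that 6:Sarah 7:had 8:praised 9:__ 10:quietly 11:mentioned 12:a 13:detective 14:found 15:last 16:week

The marked gap is inside the relative clause, the direct object of "praised".
Its filler is the head noun "witness" (via "that"), at word 4.
(The other dependency links word 1 to a gap after word 14.)

4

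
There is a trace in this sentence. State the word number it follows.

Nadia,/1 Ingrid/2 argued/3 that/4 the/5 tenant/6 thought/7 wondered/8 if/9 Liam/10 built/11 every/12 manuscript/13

7

The displaced element is "Nadia" (word 1).
It is linked across 2 clause boundaries (that → Ø).
It functions as the subject of "wondered", so the gap sits immediately after word 7 ("thought").
Base order: Ingrid argued that the tenant thought that Nadia wondered if Liam built every manuscript.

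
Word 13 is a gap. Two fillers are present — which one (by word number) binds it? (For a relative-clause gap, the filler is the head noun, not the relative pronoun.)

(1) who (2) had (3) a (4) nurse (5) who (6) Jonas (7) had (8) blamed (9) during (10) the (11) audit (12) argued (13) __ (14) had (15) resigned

1

The marked gap is the subject of "resigned".
Its filler is the fronted wh-phrase "who", at word 1.
(The other dependency links word 4 to a gap after word 8.)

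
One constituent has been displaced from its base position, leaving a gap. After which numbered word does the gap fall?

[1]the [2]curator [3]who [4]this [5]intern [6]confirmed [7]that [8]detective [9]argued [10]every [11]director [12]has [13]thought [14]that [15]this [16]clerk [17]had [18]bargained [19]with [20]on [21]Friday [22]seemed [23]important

19

The displaced element is "the curator" (word 2).
It is linked across 3 clause boundaries (Ø → Ø → that).
It functions as the object of the preposition "with" of "bargained", so the gap sits immediately after word 19 ("with").
Base order: This intern confirmed that detective argued every director has thought that this clerk had bargained with the curator on Friday.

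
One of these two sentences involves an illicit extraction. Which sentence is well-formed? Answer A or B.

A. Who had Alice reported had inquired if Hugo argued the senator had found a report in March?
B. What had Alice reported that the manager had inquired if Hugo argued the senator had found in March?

In B, the wh-phrase is extracted from inside a wh-island (introduced by "if"), which blocks movement.
In A, the extraction path crosses only that-complement boundaries, which are transparent.
So A is grammatical.

A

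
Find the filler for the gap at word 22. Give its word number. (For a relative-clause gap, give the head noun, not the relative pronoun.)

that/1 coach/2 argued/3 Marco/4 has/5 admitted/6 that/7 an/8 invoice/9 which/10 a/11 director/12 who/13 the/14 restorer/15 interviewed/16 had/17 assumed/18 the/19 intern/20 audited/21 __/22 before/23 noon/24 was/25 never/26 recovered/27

9

The gap at 22 is the object of "audited", inside a relative clause.
The relative pronoun is "which" (word 10); it is bound by the head noun immediately before it.
Its filler is the head noun "invoice", at word 9.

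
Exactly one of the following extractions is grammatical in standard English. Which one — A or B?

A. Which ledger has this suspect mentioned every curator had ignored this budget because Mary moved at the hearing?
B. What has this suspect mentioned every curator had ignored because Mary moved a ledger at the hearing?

B

In A, the wh-phrase is extracted from inside an adjunct island (introduced by "because"), which blocks movement.
In B, the extraction path crosses only that-complement boundaries, which are transparent.
So B is grammatical.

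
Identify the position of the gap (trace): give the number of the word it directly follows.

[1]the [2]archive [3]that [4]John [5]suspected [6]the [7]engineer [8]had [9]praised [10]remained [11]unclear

The displaced element is "the archive" (word 2).
It is linked across 1 clause boundary (Ø).
It functions as the direct object of "praised", so the gap sits immediately after word 9 ("praised").
Base order: John suspected the engineer had praised the archive.

9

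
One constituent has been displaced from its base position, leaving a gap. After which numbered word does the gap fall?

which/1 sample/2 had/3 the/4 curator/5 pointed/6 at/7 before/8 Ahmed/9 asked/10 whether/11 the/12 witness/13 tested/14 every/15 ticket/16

The displaced element is "which sample" (word 2).
It functions as the object of the preposition "at" of "pointed", so the gap sits immediately after word 7 ("at").
Base order: The curator had pointed at which sample before Ahmed asked whether the witness tested every ticket.

7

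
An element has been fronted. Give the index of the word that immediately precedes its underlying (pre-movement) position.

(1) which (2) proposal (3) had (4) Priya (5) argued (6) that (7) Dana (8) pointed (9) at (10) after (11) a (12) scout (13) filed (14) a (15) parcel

9

The displaced element is "which proposal" (word 2).
It is linked across 1 clause boundary (that).
It functions as the object of the preposition "at" of "pointed", so the gap sits immediately after word 9 ("at").
Base order: Priya had argued that Dana pointed at which proposal after a scout filed a parcel.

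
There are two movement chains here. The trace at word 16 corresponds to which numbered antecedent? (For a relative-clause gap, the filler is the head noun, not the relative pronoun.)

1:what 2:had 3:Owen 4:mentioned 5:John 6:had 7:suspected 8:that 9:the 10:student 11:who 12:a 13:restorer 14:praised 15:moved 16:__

The marked gap is the direct object of "moved".
Its filler is the fronted wh-phrase "what", at word 1.
(The other dependency links word 10 to a gap after word 14.)

1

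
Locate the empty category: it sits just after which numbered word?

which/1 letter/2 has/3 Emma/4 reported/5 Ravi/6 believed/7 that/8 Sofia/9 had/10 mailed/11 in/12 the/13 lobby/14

The displaced element is "which letter" (word 2).
It is linked across 2 clause boundaries (Ø → that).
It functions as the direct object of "mailed", so the gap sits immediately after word 11 ("mailed").
Base order: Emma has reported Ravi believed that Sofia had mailed which letter in the lobby.

11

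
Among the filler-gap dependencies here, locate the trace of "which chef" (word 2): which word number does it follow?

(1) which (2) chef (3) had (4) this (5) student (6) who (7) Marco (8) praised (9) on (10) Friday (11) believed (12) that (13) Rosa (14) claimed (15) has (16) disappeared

The displaced element is "which chef" (word 2).
It is linked across 2 clause boundaries (that → Ø).
It functions as the subject of "disappeared", so the gap sits immediately after word 14 ("claimed").
Base order: This student who Marco praised on Friday had believed that Rosa claimed that which chef has disappeared.

14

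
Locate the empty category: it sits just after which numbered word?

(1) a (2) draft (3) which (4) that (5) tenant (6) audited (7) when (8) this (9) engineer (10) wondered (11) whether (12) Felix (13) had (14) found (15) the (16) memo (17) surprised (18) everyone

The displaced element is "a draft" (word 2).
It functions as the direct object of "audited", so the gap sits immediately after word 6 ("audited").
Base order: That tenant audited a draft when this engineer wondered whether Felix had found the memo.

6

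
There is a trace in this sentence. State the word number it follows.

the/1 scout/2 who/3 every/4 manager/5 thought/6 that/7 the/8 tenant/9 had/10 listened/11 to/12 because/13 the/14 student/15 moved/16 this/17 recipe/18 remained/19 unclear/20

12

The displaced element is "the scout" (word 2).
It is linked across 1 clause boundary (that).
It functions as the object of the preposition "to" of "listened", so the gap sits immediately after word 12 ("to").
Base order: Every manager thought that the tenant had listened to the scout because the student moved this recipe.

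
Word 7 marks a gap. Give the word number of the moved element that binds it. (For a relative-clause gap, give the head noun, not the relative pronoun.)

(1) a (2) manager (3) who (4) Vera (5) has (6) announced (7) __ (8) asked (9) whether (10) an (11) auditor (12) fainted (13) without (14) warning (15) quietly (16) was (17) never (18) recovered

The gap at 7 is the subject of "asked", inside a relative clause.
The relative pronoun is "who" (word 3); it is bound by the head noun immediately before it.
Its filler is the head noun "manager", at word 2.

2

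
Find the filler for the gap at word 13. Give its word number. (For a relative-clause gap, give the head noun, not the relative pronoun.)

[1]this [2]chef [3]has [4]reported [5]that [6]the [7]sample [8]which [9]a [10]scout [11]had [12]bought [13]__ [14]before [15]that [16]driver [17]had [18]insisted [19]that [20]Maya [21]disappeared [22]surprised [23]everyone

7

The gap at 13 is the object of "bought", inside a relative clause.
The relative pronoun is "which" (word 8); it is bound by the head noun immediately before it.
Its filler is the head noun "sample", at word 7.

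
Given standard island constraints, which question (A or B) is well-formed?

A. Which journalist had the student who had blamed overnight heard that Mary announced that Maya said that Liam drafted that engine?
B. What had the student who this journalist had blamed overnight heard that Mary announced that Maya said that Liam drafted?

In A, the wh-phrase is extracted from inside a complex-NP island (relative clause) (introduced by "who"), which blocks movement.
In B, the extraction path crosses only that-complement boundaries, which are transparent.
So B is grammatical.

B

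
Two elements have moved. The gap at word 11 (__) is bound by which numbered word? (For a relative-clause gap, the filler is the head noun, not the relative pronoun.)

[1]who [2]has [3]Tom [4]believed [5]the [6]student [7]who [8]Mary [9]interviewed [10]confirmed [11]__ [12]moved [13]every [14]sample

The marked gap is the subject of "moved".
Its filler is the fronted wh-phrase "who", at word 1.
(The other dependency links word 6 to a gap after word 9.)

1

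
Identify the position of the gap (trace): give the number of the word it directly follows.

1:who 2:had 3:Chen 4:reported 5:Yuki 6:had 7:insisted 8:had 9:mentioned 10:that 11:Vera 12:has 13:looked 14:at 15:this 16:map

The displaced element is "who" (word 1).
It is linked across 2 clause boundaries (Ø → Ø).
It functions as the subject of "mentioned", so the gap sits immediately after word 7 ("insisted").
Base order: Chen had reported Yuki had insisted that who had mentioned that Vera has looked at this map.

7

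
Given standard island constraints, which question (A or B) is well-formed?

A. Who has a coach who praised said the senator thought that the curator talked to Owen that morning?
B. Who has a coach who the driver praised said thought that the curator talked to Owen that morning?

In A, the wh-phrase is extracted from inside a complex-NP island (relative clause) (introduced by "who"), which blocks movement.
In B, the extraction path crosses only that-complement boundaries, which are transparent.
So B is grammatical.

B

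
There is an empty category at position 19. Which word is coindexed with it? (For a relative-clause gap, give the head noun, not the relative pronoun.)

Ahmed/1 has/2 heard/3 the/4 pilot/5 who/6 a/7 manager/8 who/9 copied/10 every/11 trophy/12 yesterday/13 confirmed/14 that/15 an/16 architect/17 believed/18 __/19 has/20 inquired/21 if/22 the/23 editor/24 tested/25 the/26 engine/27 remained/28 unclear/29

The gap at 19 is the subject of "inquired", inside a relative clause.
The relative pronoun is "who" (word 6); it is bound by the head noun immediately before it.
Its filler is the head noun "pilot", at word 5.

5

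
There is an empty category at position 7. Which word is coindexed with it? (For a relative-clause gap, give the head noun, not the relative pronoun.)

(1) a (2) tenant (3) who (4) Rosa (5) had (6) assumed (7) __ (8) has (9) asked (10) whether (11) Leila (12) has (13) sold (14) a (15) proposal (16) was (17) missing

The gap at 7 is the subject of "asked", inside a relative clause.
The relative pronoun is "who" (word 3); it is bound by the head noun immediately before it.
Its filler is the head noun "tenant", at word 2.

2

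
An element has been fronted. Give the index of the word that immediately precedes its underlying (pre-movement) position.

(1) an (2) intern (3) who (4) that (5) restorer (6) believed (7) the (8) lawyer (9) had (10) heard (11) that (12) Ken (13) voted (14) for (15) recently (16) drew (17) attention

The displaced element is "an intern" (word 2).
It is linked across 2 clause boundaries (Ø → that).
It functions as the object of the preposition "for" of "voted", so the gap sits immediately after word 14 ("for").
Base order: That restorer believed the lawyer had heard that Ken voted for an intern recently.

14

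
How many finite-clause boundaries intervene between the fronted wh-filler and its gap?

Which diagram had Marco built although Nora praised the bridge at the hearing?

"which diagram" originates inside the matrix clause — no clause boundary is crossed.

0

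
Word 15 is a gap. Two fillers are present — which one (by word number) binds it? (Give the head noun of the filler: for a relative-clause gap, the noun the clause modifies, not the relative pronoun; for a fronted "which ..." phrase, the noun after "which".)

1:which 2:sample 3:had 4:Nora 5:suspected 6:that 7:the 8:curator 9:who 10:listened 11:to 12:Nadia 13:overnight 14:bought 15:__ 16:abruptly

2

The marked gap is the direct object of "bought".
Its filler is the fronted wh-phrase "which sample", at word 2.
(The other dependency links word 8 to a gap after word 9.)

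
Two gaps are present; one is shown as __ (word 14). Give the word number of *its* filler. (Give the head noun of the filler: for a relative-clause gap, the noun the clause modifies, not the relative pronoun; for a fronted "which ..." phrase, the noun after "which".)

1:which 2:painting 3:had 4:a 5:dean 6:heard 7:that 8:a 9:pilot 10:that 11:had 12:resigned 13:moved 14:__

The marked gap is the direct object of "moved".
Its filler is the fronted wh-phrase "which painting", at word 2.
(The other dependency links word 9 to a gap after word 10.)

2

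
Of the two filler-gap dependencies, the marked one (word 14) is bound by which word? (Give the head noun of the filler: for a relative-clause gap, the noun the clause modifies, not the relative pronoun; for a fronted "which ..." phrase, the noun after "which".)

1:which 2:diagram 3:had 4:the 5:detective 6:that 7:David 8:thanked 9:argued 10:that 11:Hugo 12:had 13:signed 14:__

The marked gap is the direct object of "signed".
Its filler is the fronted wh-phrase "which diagram", at word 2.
(The other dependency links word 5 to a gap after word 8.)

2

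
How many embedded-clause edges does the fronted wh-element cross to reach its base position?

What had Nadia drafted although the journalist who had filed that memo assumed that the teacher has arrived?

0

"what" originates inside the matrix clause — no clause boundary is crossed.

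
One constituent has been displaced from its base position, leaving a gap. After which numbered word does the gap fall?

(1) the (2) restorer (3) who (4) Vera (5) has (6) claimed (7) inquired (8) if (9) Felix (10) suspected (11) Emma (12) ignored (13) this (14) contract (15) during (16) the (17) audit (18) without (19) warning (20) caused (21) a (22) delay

The displaced element is "the restorer" (word 2).
It is linked across 1 clause boundary (Ø).
It functions as the subject of "inquired", so the gap sits immediately after word 6 ("claimed").
Base order: Vera has claimed the restorer inquired if Felix suspected Emma ignored this contract during the audit without warning.

6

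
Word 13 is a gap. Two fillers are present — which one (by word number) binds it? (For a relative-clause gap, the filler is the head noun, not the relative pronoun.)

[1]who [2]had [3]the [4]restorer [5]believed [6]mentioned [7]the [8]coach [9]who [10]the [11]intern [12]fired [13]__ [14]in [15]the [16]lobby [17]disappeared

8

The marked gap is inside the relative clause, the direct object of "fired".
Its filler is the head noun "coach" (via "who"), at word 8.
(The other dependency links word 1 to a gap after word 5.)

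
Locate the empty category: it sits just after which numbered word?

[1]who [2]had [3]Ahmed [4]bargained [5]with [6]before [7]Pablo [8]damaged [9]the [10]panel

5

The displaced element is "who" (word 1).
It functions as the object of the preposition "with" of "bargained", so the gap sits immediately after word 5 ("with").
Base order: Ahmed had bargained with who before Pablo damaged the panel.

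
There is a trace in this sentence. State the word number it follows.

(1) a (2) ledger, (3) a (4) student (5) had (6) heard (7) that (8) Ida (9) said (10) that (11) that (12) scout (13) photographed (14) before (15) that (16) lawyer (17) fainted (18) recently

The displaced element is "a ledger" (word 2).
It is linked across 2 clause boundaries (that → that).
It functions as the direct object of "photographed", so the gap sits immediately after word 13 ("photographed").
Base order: A student had heard that Ida said that that scout photographed a ledger before that lawyer fainted recently.

13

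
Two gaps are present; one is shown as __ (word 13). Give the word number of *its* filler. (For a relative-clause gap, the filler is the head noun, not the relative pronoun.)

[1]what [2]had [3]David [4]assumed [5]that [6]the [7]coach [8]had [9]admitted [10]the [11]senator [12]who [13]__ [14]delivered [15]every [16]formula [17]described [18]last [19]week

11

The marked gap is inside the relative clause, the subject of "delivered".
Its filler is the head noun "senator" (via "who"), at word 11.
(The other dependency links word 1 to a gap after word 17.)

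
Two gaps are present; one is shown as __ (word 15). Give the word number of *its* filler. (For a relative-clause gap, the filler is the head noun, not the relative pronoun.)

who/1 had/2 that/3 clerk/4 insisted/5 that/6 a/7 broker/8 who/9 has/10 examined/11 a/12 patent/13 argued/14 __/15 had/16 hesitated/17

The marked gap is the subject of "hesitated".
Its filler is the fronted wh-phrase "who", at word 1.
(The other dependency links word 8 to a gap after word 9.)

1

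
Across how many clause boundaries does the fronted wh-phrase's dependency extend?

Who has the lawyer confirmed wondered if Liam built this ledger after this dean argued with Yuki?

"who" is extracted from the subject of "wondered".
Boundaries crossed, outermost first: [Ø] — 1 in total.

1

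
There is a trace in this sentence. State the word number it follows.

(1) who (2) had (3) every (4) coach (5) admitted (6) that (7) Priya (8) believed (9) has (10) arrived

The displaced element is "who" (word 1).
It is linked across 2 clause boundaries (that → Ø).
It functions as the subject of "arrived", so the gap sits immediately after word 8 ("believed").
Base order: Every coach had admitted that Priya believed that who has arrived.

8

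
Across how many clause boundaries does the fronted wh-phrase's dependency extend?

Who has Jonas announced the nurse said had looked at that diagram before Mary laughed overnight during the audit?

"who" is extracted from the subject of "looked".
Boundaries crossed, outermost first: [Ø], [Ø] — 2 in total.

2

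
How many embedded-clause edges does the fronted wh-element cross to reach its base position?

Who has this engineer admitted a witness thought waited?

2

"who" is extracted from the subject of "waited".
Boundaries crossed, outermost first: [Ø], [Ø] — 2 in total.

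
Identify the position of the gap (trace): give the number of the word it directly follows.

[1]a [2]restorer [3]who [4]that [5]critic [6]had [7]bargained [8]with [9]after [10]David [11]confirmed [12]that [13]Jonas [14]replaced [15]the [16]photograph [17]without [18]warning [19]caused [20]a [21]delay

The displaced element is "a restorer" (word 2).
It functions as the object of the preposition "with" of "bargained", so the gap sits immediately after word 8 ("with").
Base order: That critic had bargained with a restorer after David confirmed that Jonas replaced the photograph without warning.

8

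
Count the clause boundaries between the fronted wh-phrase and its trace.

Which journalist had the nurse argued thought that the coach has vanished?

1

"which journalist" is extracted from the subject of "thought".
Boundaries crossed, outermost first: [Ø] — 1 in total.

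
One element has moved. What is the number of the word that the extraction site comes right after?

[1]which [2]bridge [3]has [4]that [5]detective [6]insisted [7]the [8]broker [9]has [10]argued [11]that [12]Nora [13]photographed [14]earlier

The displaced element is "which bridge" (word 2).
It is linked across 2 clause boundaries (Ø → that).
It functions as the direct object of "photographed", so the gap sits immediately after word 13 ("photographed").
Base order: That detective has insisted the broker has argued that Nora photographed which bridge earlier.

13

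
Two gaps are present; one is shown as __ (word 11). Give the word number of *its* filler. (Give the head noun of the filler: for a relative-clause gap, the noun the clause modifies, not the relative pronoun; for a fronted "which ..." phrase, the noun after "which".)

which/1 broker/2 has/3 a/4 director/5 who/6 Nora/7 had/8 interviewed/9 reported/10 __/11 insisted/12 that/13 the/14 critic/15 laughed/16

2

The marked gap is the subject of "insisted".
Its filler is the fronted wh-phrase "which broker", at word 2.
(The other dependency links word 5 to a gap after word 9.)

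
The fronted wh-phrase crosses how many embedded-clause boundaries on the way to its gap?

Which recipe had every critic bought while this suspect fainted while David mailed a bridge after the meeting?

0

"which recipe" originates inside the matrix clause — no clause boundary is crossed.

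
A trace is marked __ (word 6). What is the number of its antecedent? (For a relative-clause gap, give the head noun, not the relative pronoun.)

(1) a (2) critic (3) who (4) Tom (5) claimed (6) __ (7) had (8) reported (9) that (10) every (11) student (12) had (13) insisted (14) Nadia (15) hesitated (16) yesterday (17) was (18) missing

2

The gap at 6 is the subject of "reported", inside a relative clause.
The relative pronoun is "who" (word 3); it is bound by the head noun immediately before it.
Its filler is the head noun "critic", at word 2.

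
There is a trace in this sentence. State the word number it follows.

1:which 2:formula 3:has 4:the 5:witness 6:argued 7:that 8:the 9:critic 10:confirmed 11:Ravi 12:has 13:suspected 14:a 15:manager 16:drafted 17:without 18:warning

The displaced element is "which formula" (word 2).
It is linked across 3 clause boundaries (that → Ø → Ø).
It functions as the direct object of "drafted", so the gap sits immediately after word 16 ("drafted").
Base order: The witness has argued that the critic confirmed Ravi has suspected a manager drafted which formula without warning.

16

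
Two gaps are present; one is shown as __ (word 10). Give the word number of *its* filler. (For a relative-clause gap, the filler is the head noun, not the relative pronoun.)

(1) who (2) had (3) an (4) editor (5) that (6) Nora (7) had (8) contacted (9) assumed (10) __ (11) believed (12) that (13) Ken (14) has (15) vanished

The marked gap is the subject of "believed".
Its filler is the fronted wh-phrase "who", at word 1.
(The other dependency links word 4 to a gap after word 8.)

1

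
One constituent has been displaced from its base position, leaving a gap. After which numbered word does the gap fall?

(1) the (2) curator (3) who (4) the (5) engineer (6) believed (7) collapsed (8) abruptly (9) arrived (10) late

The displaced element is "the curator" (word 2).
It is linked across 1 clause boundary (Ø).
It functions as the subject of "collapsed", so the gap sits immediately after word 6 ("believed").
Base order: The engineer believed the curator collapsed abruptly.

6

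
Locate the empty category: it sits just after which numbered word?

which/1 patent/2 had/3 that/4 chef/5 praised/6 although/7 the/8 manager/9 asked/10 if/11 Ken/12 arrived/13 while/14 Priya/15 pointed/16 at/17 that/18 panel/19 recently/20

6

The displaced element is "which patent" (word 2).
It functions as the direct object of "praised", so the gap sits immediately after word 6 ("praised").
Base order: That chef had praised which patent although the manager asked if Ken arrived while Priya pointed at that panel recently.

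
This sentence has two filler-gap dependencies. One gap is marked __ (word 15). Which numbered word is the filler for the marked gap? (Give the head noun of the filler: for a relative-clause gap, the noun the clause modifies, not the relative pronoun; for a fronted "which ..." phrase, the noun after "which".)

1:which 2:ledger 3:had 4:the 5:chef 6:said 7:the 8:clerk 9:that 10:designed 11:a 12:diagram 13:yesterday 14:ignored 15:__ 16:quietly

The marked gap is the direct object of "ignored".
Its filler is the fronted wh-phrase "which ledger", at word 2.
(The other dependency links word 8 to a gap after word 9.)

2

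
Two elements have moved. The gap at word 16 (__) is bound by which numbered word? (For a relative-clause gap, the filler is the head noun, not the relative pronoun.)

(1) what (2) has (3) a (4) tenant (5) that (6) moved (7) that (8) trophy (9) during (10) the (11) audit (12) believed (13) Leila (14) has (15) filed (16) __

1

The marked gap is the direct object of "filed".
Its filler is the fronted wh-phrase "what", at word 1.
(The other dependency links word 4 to a gap after word 5.)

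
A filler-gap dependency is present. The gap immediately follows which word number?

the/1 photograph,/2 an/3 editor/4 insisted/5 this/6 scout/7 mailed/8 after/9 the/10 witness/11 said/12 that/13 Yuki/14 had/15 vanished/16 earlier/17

The displaced element is "the photograph" (word 2).
It is linked across 1 clause boundary (Ø).
It functions as the direct object of "mailed", so the gap sits immediately after word 8 ("mailed").
Base order: An editor insisted this scout mailed the photograph after the witness said that Yuki had vanished earlier.

8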